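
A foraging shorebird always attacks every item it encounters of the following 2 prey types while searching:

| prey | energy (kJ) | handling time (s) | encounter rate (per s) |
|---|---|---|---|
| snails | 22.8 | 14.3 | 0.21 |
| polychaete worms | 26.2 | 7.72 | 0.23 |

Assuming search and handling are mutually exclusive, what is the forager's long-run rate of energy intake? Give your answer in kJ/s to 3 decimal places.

1.871 kJ/s

R = Σλ_iE_i / (1 + Σλ_ih_i)
Numerator: 0.21×22.8 + 0.23×26.2 = 10.81
Denominator: 1 + 0.21×14.3 + 0.23×7.72 = 5.779
R = 10.81/5.779 = 1.871 kJ/s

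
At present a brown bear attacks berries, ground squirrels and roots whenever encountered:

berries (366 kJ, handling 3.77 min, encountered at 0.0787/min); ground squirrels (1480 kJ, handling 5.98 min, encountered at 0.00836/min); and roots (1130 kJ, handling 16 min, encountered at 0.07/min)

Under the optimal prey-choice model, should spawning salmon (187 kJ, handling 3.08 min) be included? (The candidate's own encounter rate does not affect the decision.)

On berries, ground squirrels and roots alone, R = ΣλE/(1+Σλh) = 120.3/2.467 = 48.76 kJ/min.
Profitability of spawning salmon: 187/3.08 = 60.71 kJ/min.
60.71 > 48.76, so adding spawning salmon raises the average — include it.

Yes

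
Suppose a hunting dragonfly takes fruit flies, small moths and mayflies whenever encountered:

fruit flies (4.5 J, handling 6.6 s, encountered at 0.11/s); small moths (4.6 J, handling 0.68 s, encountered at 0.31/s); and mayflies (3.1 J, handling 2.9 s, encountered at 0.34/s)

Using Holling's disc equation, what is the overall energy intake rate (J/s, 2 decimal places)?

1.02 J/s

R = (0.11×4.5 + 0.31×4.6 + 0.34×3.1) / (1 + 0.11×6.6 + 0.31×0.68 + 0.34×2.9) = 2.975/2.923 = 1.018 J/s.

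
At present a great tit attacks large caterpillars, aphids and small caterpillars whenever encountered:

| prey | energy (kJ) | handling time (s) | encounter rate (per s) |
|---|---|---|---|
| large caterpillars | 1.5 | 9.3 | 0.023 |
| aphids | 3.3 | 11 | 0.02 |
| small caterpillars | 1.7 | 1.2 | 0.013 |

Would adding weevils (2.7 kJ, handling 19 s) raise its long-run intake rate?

Intake rate on the current diet: R = (0.023×1.5 + 0.02×3.3 + 0.013×1.7) / (1 + 0.023×9.3 + 0.02×11 + 0.013×1.2) = 0.1226/1.45 = 0.08458 kJ/s.
weevils: E/h = 2.7/19 = 0.1421 kJ/s.
0.1421 > 0.08458, so adding weevils raises the average — include it.

Yes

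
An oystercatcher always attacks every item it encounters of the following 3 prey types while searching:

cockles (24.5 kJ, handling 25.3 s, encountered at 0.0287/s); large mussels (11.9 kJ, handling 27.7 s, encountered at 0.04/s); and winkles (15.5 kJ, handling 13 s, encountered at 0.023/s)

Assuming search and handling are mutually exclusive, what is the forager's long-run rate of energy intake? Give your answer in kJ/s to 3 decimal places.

R = Σλ_iE_i / (1 + Σλ_ih_i)
Numerator: 0.0287×24.5 + 0.04×11.9 + 0.023×15.5 = 1.536
Denominator: 1 + 0.0287×25.3 + 0.04×27.7 + 0.023×13 = 3.133
R = 1.536/3.133 = 0.4901 kJ/s

0.490 kJ/s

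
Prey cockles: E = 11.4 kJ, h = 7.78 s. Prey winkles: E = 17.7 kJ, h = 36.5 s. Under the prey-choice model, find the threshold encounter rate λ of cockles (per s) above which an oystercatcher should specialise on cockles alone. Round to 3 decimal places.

The zero-one rule: include winkles iff E₂/h₂ > λE₁/(1+λh₁). Equality gives the switch point.
λE₁h₂ = E₂ + λE₂h₁ ⇒ λ = E₂/(E₁h₂ − E₂h₁) = 17.7/(416.1 − 137.7) = 0.06358 per s.

0.064 per s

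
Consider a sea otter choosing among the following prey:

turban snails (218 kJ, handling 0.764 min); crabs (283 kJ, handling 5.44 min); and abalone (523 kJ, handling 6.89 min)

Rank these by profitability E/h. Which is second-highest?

abalone

Profitability E/h (kJ/min): turban snails = 218/0.764 = 285, crabs = 283/5.44 = 52, abalone = 523/6.89 = 75.9.
Ranked: turban snails > abalone > crabs.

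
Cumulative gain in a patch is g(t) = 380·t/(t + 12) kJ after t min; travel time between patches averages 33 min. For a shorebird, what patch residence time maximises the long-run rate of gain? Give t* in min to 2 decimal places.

19.90 min

By the marginal value theorem, leave when the instantaneous gain rate g'(t) equals the habitat-wide average g(t)/(T + t).
g'(t) = 380·12/(t + 12)². Setting 380·12/(t+12)² = 380t/[(t+12)(33+t)] gives 12(33+t) = t(t+12), so t² = 12×33 = 396.
t* = √396 = 19.9 min.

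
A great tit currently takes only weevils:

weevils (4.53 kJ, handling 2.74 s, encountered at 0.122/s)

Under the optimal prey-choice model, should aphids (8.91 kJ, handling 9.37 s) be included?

Yes

Current rate: (0.122×4.53)/(1 + 0.122×2.74) = 0.4142 kJ/s.
aphids: E/h = 8.91/9.37 = 0.9509 kJ/s.
0.9509 > 0.4142, so adding aphids raises the average — include it.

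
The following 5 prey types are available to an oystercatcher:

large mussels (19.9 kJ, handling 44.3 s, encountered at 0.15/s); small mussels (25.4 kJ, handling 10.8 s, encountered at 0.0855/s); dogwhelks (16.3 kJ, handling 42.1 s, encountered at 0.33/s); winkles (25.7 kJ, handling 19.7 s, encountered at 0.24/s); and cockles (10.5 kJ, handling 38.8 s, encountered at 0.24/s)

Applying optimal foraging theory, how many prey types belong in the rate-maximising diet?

2

E/h in descending order: small mussels 2.35, winkles 1.3, large mussels 0.449, dogwhelks 0.387, cockles 0.271 kJ/s. The optimal diet is the largest prefix of this list for which every included type satisfies E_i/h_i > R on the types above it.
Rate on top 1: 1.129. winkles: 1.3 > 1.129 → include.
Rate on top 2: 1.254. large mussels: 0.449 < 1.254 → exclude; stop.
Optimal diet: small mussels, winkles — 2 of 5 types.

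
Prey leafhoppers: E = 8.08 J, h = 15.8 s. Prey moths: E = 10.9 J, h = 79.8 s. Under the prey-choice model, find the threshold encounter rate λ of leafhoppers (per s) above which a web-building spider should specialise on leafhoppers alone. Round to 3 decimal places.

0.023 per s

The zero-one rule: include moths iff E₂/h₂ > λE₁/(1+λh₁). Equality gives the switch point.
λE₁h₂ = E₂ + λE₂h₁ ⇒ λ = E₂/(E₁h₂ − E₂h₁) = 10.9/(644.8 − 172.2) = 0.02307 per s.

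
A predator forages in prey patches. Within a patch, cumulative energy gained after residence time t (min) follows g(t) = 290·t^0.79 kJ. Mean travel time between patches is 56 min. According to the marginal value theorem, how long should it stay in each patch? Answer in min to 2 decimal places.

210.67 min

Optimal t* satisfies g'(t*) = g(t*)/(T + t*).
g'(t) = 0.79·290·t^-0.21. Setting 0.79·290·t^-0.21 = 290·t^0.79/(56+t) gives 0.79(56+t) = t, so 0.21·t = 0.79×56.
t* = 0.79×56/0.21 = 210.7 min.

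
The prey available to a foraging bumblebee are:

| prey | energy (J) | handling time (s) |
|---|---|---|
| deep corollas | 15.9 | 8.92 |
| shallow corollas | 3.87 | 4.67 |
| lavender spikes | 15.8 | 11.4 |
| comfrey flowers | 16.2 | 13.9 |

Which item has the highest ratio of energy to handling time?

deep corollas

Profitability E/h (J/s): deep corollas = 15.9/8.92 = 1.78, shallow corollas = 3.87/4.67 = 0.829, lavender spikes = 15.8/11.4 = 1.39, comfrey flowers = 16.2/13.9 = 1.17.
Ranked: deep corollas > lavender spikes > comfrey flowers > shallow corollas.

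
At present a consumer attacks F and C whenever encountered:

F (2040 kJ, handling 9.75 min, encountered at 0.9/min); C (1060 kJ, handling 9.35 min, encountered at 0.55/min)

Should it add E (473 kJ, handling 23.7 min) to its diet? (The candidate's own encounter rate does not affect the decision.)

Intake rate on the current diet: R = (0.9×2040 + 0.55×1060) / (1 + 0.9×9.75 + 0.55×9.35) = 2419/14.92 = 162.2 kJ/min.
Profitability of E: 473/23.7 = 19.96 kJ/min.
Since 19.96 < R, time spent handling E is better spent searching.

No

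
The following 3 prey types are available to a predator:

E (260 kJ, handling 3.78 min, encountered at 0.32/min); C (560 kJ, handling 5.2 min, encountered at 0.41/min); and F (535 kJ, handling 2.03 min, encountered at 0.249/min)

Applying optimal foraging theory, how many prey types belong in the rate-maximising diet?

2

Rank by E/h (kJ/min): F 264, C 108, E 68.8. Include each in turn until the next type's E/h falls below the running intake rate.
Rate on top 1: 88.49. C: 108 > 88.49 → include.
Rate on top 2: 99.74. E: 68.8 < 99.74 → exclude; stop.
Optimal diet: F, C — 2 of 3 types.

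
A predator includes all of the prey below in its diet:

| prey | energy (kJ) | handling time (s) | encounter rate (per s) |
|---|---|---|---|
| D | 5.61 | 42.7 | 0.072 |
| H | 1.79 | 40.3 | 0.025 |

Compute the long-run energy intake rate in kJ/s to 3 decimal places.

0.088 kJ/s

Energy encountered per unit search time: 0.072×5.61 + 0.025×1.79 = 0.4487 kJ/s.
Handling time per unit search time: 0.072×42.7 + 0.025×40.3 = 4.082.
Rate = 0.4487/(1 + 4.082) = 0.08829 kJ/s.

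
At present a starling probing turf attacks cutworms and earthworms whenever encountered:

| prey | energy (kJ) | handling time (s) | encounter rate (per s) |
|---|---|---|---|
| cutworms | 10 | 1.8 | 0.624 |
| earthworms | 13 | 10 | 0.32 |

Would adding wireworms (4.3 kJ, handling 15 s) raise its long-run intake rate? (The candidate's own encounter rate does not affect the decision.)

No

Current rate: (0.624×10 + 0.32×13)/(1 + 0.624×1.8 + 0.32×10) = 1.954 kJ/s.
wireworms: E/h = 4.3/15 = 0.2867 kJ/s.
0.2867 < 1.954, so adding wireworms would lower the average — exclude it.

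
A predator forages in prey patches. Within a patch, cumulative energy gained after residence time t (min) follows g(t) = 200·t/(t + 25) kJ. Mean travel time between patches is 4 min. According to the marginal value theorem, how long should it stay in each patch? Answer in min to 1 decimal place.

10.0 min

Optimal t* satisfies g'(t*) = g(t*)/(T + t*).
g'(t) = 200·25/(t + 25)². Setting 200·25/(t+25)² = 200t/[(t+25)(4+t)] gives 25(4+t) = t(t+25), so t² = 25×4 = 100.
t* = √100 = 10 min.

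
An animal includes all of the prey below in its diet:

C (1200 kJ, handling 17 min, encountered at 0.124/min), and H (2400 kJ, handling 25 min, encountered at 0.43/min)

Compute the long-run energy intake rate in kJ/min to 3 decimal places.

R = Σλ_iE_i / (1 + Σλ_ih_i)
Numerator: 0.124×1200 + 0.43×2400 = 1181
Denominator: 1 + 0.124×17 + 0.43×25 = 13.86
R = 1181/13.86 = 85.21 kJ/min

85.207 kJ/min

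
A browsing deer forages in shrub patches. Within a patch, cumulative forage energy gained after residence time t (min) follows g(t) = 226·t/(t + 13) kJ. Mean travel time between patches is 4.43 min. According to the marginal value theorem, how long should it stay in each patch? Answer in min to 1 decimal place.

7.6 min

Maximise g(t)/(T+t): set derivative to zero → g'(t)(T+t) = g(t).
g'(t) = 226·13/(t + 13)². Setting 226·13/(t+13)² = 226t/[(t+13)(4.43+t)] gives 13(4.43+t) = t(t+13), so t² = 13×4.43 = 57.59.
t* = √57.59 = 7.589 min.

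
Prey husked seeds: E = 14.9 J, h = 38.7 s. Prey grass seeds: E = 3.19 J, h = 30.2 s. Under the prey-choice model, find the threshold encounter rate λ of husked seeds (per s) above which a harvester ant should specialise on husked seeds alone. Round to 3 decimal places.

0.010 per s

At the threshold, the rate on husked seeds alone equals the profitability of grass seeds: λ·14.9/(1 + λ·38.7) = 3.19/30.2 = 0.1056.
Rearranging, λ(14.9 − 0.1056×38.7) = 0.1056, so λ = 0.1056/10.81 = 0.009769 per s.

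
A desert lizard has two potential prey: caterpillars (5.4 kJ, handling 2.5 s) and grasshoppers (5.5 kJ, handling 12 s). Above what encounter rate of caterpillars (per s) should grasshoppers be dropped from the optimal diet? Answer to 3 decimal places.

0.108 per s

The zero-one rule: include grasshoppers iff E₂/h₂ > λE₁/(1+λh₁). Equality gives the switch point.
λE₁h₂ = E₂ + λE₂h₁ ⇒ λ = E₂/(E₁h₂ − E₂h₁) = 5.5/(64.8 − 13.75) = 0.1077 per s.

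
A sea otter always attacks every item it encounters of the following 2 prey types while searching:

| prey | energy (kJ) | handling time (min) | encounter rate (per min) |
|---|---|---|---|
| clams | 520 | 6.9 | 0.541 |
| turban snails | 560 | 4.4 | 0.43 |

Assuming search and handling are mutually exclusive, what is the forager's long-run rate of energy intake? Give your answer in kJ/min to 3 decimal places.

78.812 kJ/min

R = (0.541×520 + 0.43×560) / (1 + 0.541×6.9 + 0.43×4.4) = 522.1/6.625 = 78.81 kJ/min.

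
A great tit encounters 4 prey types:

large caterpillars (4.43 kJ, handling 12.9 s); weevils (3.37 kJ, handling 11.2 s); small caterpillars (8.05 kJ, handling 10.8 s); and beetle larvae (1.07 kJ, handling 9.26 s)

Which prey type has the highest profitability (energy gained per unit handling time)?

small caterpillars

In descending order of E/h:
small caterpillars: 8.05/10.8 = 0.745 kJ/s
large caterpillars: 4.43/12.9 = 0.343 kJ/s
weevils: 3.37/11.2 = 0.301 kJ/s
beetle larvae: 1.07/9.26 = 0.116 kJ/s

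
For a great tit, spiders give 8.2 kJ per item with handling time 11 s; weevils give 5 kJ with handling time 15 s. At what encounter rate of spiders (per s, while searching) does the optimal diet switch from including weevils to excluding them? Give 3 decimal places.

At the threshold, the rate on spiders alone equals the profitability of weevils: λ·8.2/(1 + λ·11) = 5/15 = 0.3333.
Rearranging, λ(8.2 − 0.3333×11) = 0.3333, so λ = 0.3333/4.533 = 0.07353 per s.

0.074 per s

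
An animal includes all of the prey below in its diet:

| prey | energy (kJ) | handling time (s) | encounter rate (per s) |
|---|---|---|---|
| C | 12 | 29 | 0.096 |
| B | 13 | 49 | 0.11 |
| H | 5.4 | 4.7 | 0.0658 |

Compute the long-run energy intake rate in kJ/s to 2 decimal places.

R = Σλ_iE_i / (1 + Σλ_ih_i)
Numerator: 0.096×12 + 0.11×13 + 0.0658×5.4 = 2.937
Denominator: 1 + 0.096×29 + 0.11×49 + 0.0658×4.7 = 9.483
R = 2.937/9.483 = 0.3097 kJ/s

0.31 kJ/s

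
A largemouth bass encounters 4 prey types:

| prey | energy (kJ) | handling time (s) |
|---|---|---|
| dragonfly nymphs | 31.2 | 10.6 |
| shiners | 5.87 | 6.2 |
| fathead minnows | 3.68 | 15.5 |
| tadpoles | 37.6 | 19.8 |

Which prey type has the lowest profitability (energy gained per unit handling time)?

Profitability E/h (kJ/s): dragonfly nymphs = 31.2/10.6 = 2.94, shiners = 5.87/6.2 = 0.947, fathead minnows = 3.68/15.5 = 0.237, tadpoles = 37.6/19.8 = 1.9.
Ranked: dragonfly nymphs > tadpoles > shiners > fathead minnows.

fathead minnows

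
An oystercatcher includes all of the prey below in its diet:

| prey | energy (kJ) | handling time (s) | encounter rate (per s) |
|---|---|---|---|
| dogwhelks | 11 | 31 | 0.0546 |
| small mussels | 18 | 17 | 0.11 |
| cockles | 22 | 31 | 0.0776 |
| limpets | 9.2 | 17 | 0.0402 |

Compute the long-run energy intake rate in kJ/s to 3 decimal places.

0.609 kJ/s

R = Σλ_iE_i / (1 + Σλ_ih_i)
Numerator: 0.0546×11 + 0.11×18 + 0.0776×22 + 0.0402×9.2 = 4.658
Denominator: 1 + 0.0546×31 + 0.11×17 + 0.0776×31 + 0.0402×17 = 7.652
R = 4.658/7.652 = 0.6087 kJ/s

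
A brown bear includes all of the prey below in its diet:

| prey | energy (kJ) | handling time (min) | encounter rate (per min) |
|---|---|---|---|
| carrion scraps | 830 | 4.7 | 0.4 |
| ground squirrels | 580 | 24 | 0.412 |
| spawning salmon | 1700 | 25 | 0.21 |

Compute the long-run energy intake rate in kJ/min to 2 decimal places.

R = Σλ_iE_i / (1 + Σλ_ih_i)
Numerator: 0.4×830 + 0.412×580 + 0.21×1700 = 928
Denominator: 1 + 0.4×4.7 + 0.412×24 + 0.21×25 = 18.02
R = 928/18.02 = 51.5 kJ/min

51.50 kJ/min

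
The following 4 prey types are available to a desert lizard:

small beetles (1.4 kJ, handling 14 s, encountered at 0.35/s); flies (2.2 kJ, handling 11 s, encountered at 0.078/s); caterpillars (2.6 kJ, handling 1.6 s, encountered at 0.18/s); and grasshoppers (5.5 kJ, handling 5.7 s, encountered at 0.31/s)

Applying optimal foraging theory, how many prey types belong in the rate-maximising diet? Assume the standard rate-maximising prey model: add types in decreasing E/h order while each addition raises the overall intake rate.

2

E/h in descending order: caterpillars 1.62, grasshoppers 0.965, flies 0.2, small beetles 0.1 kJ/s. The optimal diet is the largest prefix of this list for which every included type satisfies E_i/h_i > R on the types above it.
Rate on top 1: 0.3634. grasshoppers: 0.965 > 0.3634 → include.
Rate on top 2: 0.7113. flies: 0.2 < 0.7113 → exclude; stop.
Optimal diet: caterpillars, grasshoppers — 2 of 4 types.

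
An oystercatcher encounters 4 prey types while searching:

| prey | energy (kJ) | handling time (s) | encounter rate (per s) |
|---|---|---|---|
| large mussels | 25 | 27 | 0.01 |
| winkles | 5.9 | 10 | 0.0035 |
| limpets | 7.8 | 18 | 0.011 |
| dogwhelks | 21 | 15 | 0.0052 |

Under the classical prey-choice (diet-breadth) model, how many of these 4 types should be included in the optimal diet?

4

Profitabilities (E/h, kJ/s): dogwhelks 1.4, large mussels 0.926, winkles 0.59, limpets 0.433. Add prey in this order while the next type's profitability exceeds the intake rate on those already taken.
Rate on top 1: 0.1013. large mussels: 0.926 > 0.1013 → include.
Rate on top 2: 0.2665. winkles: 0.59 > 0.2665 → include.
Rate on top 3: 0.2747. limpets: 0.433 > 0.2747 → include.
Optimal diet: dogwhelks, large mussels, winkles, limpets — 4 of 4 types.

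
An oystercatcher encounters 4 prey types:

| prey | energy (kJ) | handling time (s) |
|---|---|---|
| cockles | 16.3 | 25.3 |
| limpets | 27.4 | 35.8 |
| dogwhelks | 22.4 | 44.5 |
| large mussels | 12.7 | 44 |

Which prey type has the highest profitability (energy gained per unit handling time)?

Profitability E/h (kJ/s): cockles = 16.3/25.3 = 0.644, limpets = 27.4/35.8 = 0.765, dogwhelks = 22.4/44.5 = 0.503, large mussels = 12.7/44 = 0.289.
Ranked: limpets > cockles > dogwhelks > large mussels.

limpets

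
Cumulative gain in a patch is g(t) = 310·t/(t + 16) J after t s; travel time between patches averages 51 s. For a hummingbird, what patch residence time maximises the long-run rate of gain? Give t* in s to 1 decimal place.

By the marginal value theorem, leave when the instantaneous gain rate g'(t) equals the habitat-wide average g(t)/(T + t).
g'(t) = 310·16/(t + 16)². Setting 310·16/(t+16)² = 310t/[(t+16)(51+t)] gives 16(51+t) = t(t+16), so t² = 16×51 = 816.
t* = √816 = 28.57 s.

28.6 s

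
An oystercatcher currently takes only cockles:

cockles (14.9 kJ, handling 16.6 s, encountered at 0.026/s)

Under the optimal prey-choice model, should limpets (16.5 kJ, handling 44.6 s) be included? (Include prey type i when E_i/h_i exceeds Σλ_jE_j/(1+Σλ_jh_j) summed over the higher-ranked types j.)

On cockles alone, R = ΣλE/(1+Σλh) = 0.3874/1.432 = 0.2706 kJ/s.
Profitability of limpets: 16.5/44.6 = 0.37 kJ/s.
0.37 > 0.2706, so adding limpets raises the average — include it.

Yes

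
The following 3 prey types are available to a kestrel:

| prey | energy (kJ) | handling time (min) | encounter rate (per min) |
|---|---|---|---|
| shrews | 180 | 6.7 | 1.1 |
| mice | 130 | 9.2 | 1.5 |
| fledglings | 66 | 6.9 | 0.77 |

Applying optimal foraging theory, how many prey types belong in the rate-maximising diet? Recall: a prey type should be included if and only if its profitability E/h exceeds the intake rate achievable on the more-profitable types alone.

1

E/h in descending order: shrews 26.9, mice 14.1, fledglings 9.57 kJ/min. The optimal diet is the largest prefix of this list for which every included type satisfies E_i/h_i > R on the types above it.
Rate on top 1: 23.66. mice: 14.1 < 23.66 → exclude; stop.
Optimal diet: shrews — 1 of 3 types.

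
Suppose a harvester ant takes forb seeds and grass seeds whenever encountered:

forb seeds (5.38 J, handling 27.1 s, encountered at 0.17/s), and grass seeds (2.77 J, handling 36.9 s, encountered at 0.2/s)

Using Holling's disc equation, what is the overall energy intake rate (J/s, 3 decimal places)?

R = Σλ_iE_i / (1 + Σλ_ih_i)
Numerator: 0.17×5.38 + 0.2×2.77 = 1.469
Denominator: 1 + 0.17×27.1 + 0.2×36.9 = 12.99
R = 1.469/12.99 = 0.1131 J/s

0.113 J/s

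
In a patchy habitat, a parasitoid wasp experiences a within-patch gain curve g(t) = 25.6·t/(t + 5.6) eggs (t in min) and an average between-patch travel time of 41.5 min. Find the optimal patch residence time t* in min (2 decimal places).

By the marginal value theorem, leave when the instantaneous gain rate g'(t) equals the habitat-wide average g(t)/(T + t).
g'(t) = 25.6·5.6/(t + 5.6)². Setting 25.6·5.6/(t+5.6)² = 25.6t/[(t+5.6)(41.5+t)] gives 5.6(41.5+t) = t(t+5.6), so t² = 5.6×41.5 = 232.4.
t* = √232.4 = 15.24 min.

15.24 min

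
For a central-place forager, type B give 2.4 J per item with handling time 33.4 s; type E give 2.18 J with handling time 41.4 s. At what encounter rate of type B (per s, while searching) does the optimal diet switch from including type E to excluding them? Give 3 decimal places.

0.082 per s

The zero-one rule: include type E iff E₂/h₂ > λE₁/(1+λh₁). Equality gives the switch point.
λE₁h₂ = E₂ + λE₂h₁ ⇒ λ = E₂/(E₁h₂ − E₂h₁) = 2.18/(99.36 − 72.81) = 0.08212 per s.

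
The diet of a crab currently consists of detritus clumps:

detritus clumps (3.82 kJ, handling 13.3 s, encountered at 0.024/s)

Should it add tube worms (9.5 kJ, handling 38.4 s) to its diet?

On detritus clumps alone, R = ΣλE/(1+Σλh) = 0.09168/1.319 = 0.0695 kJ/s.
Profitability of tube worms: 9.5/38.4 = 0.2474 kJ/s.
0.2474 > 0.0695, so adding tube worms raises the average — include it.

Yes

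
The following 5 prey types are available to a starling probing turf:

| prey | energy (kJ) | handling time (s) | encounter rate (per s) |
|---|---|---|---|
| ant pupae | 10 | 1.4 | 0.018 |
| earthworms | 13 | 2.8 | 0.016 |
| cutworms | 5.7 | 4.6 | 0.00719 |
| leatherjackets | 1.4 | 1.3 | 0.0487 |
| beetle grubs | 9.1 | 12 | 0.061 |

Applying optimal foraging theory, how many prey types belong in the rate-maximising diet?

Rank by E/h (kJ/s): ant pupae 7.14, earthworms 4.64, cutworms 1.24, leatherjackets 1.08, beetle grubs 0.758. Include each in turn until the next type's E/h falls below the running intake rate.
Rate on top 1: 0.1756. earthworms: 4.64 > 0.1756 → include.
Rate on top 2: 0.3626. cutworms: 1.24 > 0.3626 → include.
Rate on top 3: 0.3889. leatherjackets: 1.08 > 0.3889 → include.
Rate on top 4: 0.4262. beetle grubs: 0.758 > 0.4262 → include.
Optimal diet: ant pupae, earthworms, cutworms, leatherjackets, beetle grubs — 5 of 5 types.

5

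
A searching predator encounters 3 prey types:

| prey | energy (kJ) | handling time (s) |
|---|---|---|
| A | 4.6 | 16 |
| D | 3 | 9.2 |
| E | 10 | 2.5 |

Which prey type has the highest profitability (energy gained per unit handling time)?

In descending order of E/h:
E: 10/2.5 = 4 kJ/s
D: 3/9.2 = 0.326 kJ/s
A: 4.6/16 = 0.287 kJ/s

E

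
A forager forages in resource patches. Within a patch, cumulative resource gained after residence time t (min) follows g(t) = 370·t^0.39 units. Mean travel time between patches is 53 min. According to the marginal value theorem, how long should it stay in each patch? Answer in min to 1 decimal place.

33.9 min

Optimal t* satisfies g'(t*) = g(t*)/(T + t*).
g'(t) = 0.39·370·t^-0.61. Setting 0.39·370·t^-0.61 = 370·t^0.39/(53+t) gives 0.39(53+t) = t, so 0.61·t = 0.39×53.
t* = 0.39×53/0.61 = 33.89 min.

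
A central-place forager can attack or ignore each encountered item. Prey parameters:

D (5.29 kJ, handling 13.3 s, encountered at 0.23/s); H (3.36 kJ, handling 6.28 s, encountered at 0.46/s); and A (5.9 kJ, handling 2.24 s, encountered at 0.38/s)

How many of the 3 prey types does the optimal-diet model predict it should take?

1

Profitabilities (E/h, kJ/s): A 2.63, H 0.535, D 0.398. Add prey in this order while the next type's profitability exceeds the intake rate on those already taken.
Rate on top 1: 1.211. H: 0.535 < 1.211 → exclude; stop.
Optimal diet: A — 1 of 3 types.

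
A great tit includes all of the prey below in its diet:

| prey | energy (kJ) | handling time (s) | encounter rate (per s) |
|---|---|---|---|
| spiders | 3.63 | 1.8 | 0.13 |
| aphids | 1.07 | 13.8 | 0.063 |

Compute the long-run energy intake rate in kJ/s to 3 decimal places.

0.256 kJ/s

R = (0.13×3.63 + 0.063×1.07) / (1 + 0.13×1.8 + 0.063×13.8) = 0.5393/2.103 = 0.2564 kJ/s.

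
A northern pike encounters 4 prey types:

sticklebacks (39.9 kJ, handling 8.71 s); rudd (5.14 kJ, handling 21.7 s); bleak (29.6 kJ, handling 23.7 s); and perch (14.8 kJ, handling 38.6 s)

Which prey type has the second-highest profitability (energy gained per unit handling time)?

bleak

Profitability E/h (kJ/s): sticklebacks = 39.9/8.71 = 4.58, rudd = 5.14/21.7 = 0.237, bleak = 29.6/23.7 = 1.25, perch = 14.8/38.6 = 0.383.
Ranked: sticklebacks > bleak > perch > rudd.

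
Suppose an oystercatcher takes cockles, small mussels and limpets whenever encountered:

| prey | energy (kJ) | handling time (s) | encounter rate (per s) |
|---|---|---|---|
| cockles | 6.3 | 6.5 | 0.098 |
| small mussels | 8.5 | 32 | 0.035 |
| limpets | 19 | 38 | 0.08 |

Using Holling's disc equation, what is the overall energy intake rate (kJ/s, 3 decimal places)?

0.420 kJ/s

R = Σλ_iE_i / (1 + Σλ_ih_i)
Numerator: 0.098×6.3 + 0.035×8.5 + 0.08×19 = 2.435
Denominator: 1 + 0.098×6.5 + 0.035×32 + 0.08×38 = 5.797
R = 2.435/5.797 = 0.42 kJ/s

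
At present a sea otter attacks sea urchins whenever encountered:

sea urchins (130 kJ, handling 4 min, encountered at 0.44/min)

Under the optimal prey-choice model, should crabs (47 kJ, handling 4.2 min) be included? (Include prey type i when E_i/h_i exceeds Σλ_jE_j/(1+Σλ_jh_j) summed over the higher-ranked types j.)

Intake rate on the current diet: R = (0.44×130) / (1 + 0.44×4) = 57.2/2.76 = 20.72 kJ/min.
crabs: E/h = 47/4.2 = 11.19 kJ/min.
Since 11.19 < R, time spent handling crabs is better spent searching.

No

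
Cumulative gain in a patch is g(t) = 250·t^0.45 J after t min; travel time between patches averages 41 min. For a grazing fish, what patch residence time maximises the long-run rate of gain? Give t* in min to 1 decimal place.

Optimal t* satisfies g'(t*) = g(t*)/(T + t*).
g'(t) = 0.45·250·t^-0.55. Setting 0.45·250·t^-0.55 = 250·t^0.45/(41+t) gives 0.45(41+t) = t, so 0.55·t = 0.45×41.
t* = 0.45×41/0.55 = 33.55 min.

33.5 min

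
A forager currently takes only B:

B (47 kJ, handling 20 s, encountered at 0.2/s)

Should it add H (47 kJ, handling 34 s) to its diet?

No

On B alone, R = ΣλE/(1+Σλh) = 9.4/5 = 1.88 kJ/s.
Profitability of H: 47/34 = 1.382 kJ/s.
Since 1.382 < R, time spent handling H is better spent searching.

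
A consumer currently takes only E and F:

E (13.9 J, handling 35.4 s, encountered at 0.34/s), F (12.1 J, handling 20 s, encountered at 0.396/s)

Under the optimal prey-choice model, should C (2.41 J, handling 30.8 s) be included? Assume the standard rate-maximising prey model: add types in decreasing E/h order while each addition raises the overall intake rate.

No

Current rate: (0.34×13.9 + 0.396×12.1)/(1 + 0.34×35.4 + 0.396×20) = 0.4542 J/s.
C: E/h = 2.41/30.8 = 0.07825 J/s.
0.07825 < 0.4542, so adding C would lower the average — exclude it.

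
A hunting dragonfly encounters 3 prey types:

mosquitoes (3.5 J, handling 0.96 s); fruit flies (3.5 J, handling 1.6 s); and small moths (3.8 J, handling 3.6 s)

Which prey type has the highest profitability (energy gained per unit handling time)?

mosquitoes

Profitability E/h (J/s): mosquitoes = 3.5/0.96 = 3.65, fruit flies = 3.5/1.6 = 2.19, small moths = 3.8/3.6 = 1.06.
Ranked: mosquitoes > fruit flies > small moths.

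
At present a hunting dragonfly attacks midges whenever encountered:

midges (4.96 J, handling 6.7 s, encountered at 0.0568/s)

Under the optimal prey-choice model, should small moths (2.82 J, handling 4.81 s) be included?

Current rate: (0.0568×4.96)/(1 + 0.0568×6.7) = 0.2041 J/s.
Profitability of small moths: 2.82/4.81 = 0.5863 J/s.
0.5863 > 0.2041, so adding small moths raises the average — include it.

Yes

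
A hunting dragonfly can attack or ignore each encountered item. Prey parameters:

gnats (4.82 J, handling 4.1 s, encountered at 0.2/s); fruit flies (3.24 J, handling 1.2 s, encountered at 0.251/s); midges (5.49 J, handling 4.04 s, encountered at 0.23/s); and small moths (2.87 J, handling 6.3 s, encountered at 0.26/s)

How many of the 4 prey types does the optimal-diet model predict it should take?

Rank by E/h (J/s): fruit flies 2.7, midges 1.36, gnats 1.18, small moths 0.456. Include each in turn until the next type's E/h falls below the running intake rate.
Rate on top 1: 0.625. midges: 1.36 > 0.625 → include.
Rate on top 2: 0.9307. gnats: 1.18 > 0.9307 → include.
Rate on top 3: 0.9966. small moths: 0.456 < 0.9966 → exclude; stop.
Optimal diet: fruit flies, midges, gnats — 3 of 4 types.

3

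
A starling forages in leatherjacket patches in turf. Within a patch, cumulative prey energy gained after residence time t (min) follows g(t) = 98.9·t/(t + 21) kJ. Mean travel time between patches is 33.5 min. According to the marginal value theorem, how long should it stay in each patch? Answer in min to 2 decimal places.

26.52 min

By the marginal value theorem, leave when the instantaneous gain rate g'(t) equals the habitat-wide average g(t)/(T + t).
g'(t) = 98.9·21/(t + 21)². Setting 98.9·21/(t+21)² = 98.9t/[(t+21)(33.5+t)] gives 21(33.5+t) = t(t+21), so t² = 21×33.5 = 703.5.
t* = √703.5 = 26.52 min.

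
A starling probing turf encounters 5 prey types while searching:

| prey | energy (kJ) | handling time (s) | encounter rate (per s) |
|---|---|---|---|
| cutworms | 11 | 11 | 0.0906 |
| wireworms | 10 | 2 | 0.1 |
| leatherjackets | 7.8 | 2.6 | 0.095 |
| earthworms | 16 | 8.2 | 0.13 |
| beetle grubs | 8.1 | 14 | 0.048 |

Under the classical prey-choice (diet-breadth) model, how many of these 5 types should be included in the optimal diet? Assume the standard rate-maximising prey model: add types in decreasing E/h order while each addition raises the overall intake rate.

Rank by E/h (kJ/s): wireworms 5, leatherjackets 3, earthworms 1.95, cutworms 1, beetle grubs 0.579. Include each in turn until the next type's E/h falls below the running intake rate.
Rate on top 1: 0.8333. leatherjackets: 3 > 0.8333 → include.
Rate on top 2: 1.203. earthworms: 1.95 > 1.203 → include.
Rate on top 3: 1.52. cutworms: 1 < 1.52 → exclude; stop.
Optimal diet: wireworms, leatherjackets, earthworms — 3 of 5 types.

3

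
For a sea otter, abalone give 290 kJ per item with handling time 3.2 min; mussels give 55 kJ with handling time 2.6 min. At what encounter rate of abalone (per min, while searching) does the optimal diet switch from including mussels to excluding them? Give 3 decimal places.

The zero-one rule: include mussels iff E₂/h₂ > λE₁/(1+λh₁). Equality gives the switch point.
λE₁h₂ = E₂ + λE₂h₁ ⇒ λ = E₂/(E₁h₂ − E₂h₁) = 55/(754 − 176) = 0.09516 per min.

0.095 per min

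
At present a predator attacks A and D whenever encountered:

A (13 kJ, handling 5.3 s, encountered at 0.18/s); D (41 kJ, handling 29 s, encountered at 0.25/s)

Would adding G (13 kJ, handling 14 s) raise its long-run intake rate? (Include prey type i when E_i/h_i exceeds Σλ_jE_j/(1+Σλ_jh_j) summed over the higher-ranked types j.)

On A and D alone, R = ΣλE/(1+Σλh) = 12.59/9.204 = 1.368 kJ/s.
Profitability of G: 13/14 = 0.9286 kJ/s.
Since 0.9286 < R, time spent handling G is better spent searching.

No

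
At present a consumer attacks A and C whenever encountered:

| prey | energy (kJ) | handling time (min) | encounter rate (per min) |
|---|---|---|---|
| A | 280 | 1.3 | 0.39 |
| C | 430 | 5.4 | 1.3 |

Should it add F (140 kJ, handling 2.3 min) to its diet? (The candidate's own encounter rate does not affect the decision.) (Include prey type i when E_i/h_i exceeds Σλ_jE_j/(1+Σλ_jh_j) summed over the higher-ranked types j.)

No

On A and C alone, R = ΣλE/(1+Σλh) = 668.2/8.527 = 78.36 kJ/min.
F: E/h = 140/2.3 = 60.87 kJ/min.
60.87 < 78.36, so adding F would lower the average — exclude it.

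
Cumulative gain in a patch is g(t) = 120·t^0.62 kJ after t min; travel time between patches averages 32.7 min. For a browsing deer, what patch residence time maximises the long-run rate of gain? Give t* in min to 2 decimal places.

Optimal t* satisfies g'(t*) = g(t*)/(T + t*).
g'(t) = 0.62·120·t^-0.38. Setting 0.62·120·t^-0.38 = 120·t^0.62/(32.7+t) gives 0.62(32.7+t) = t, so 0.38·t = 0.62×32.7.
t* = 0.62×32.7/0.38 = 53.35 min.

53.35 min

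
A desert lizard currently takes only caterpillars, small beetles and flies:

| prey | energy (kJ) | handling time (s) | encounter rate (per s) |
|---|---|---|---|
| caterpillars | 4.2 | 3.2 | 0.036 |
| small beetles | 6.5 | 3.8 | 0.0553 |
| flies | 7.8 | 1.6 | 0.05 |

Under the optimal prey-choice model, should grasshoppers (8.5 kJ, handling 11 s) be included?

Yes

On caterpillars, small beetles and flies alone, R = ΣλE/(1+Σλh) = 0.9006/1.405 = 0.6409 kJ/s.
Profitability of grasshoppers: 8.5/11 = 0.7727 kJ/s.
0.7727 > 0.6409, so adding grasshoppers raises the average — include it.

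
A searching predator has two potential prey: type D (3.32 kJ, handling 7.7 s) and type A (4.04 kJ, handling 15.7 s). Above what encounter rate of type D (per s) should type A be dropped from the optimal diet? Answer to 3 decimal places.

0.192 per s

The zero-one rule: include type A iff E₂/h₂ > λE₁/(1+λh₁). Equality gives the switch point.
λE₁h₂ = E₂ + λE₂h₁ ⇒ λ = E₂/(E₁h₂ − E₂h₁) = 4.04/(52.12 − 31.11) = 0.1922 per s.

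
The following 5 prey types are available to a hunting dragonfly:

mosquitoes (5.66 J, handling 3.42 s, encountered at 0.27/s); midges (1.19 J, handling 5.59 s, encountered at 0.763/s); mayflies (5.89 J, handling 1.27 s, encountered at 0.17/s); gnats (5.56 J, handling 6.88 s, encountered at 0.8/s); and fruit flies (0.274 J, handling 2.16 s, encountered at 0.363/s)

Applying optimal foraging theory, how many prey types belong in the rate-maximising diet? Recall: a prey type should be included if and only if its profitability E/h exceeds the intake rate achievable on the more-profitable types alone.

Profitabilities (E/h, J/s): mayflies 4.64, mosquitoes 1.65, gnats 0.808, midges 0.213, fruit flies 0.127. Add prey in this order while the next type's profitability exceeds the intake rate on those already taken.
Rate on top 1: 0.8235. mosquitoes: 1.65 > 0.8235 → include.
Rate on top 2: 1.182. gnats: 0.808 < 1.182 → exclude; stop.
Optimal diet: mayflies, mosquitoes — 2 of 5 types.

2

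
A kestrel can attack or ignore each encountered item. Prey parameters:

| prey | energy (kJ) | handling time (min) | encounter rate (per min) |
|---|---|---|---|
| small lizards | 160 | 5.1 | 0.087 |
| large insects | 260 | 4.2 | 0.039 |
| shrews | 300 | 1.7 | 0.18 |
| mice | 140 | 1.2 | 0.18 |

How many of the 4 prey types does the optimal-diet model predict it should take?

3

E/h in descending order: shrews 176, mice 117, large insects 61.9, small lizards 31.4 kJ/min. The optimal diet is the largest prefix of this list for which every included type satisfies E_i/h_i > R on the types above it.
Rate on top 1: 41.35. mice: 117 > 41.35 → include.
Rate on top 2: 52.04. large insects: 61.9 > 52.04 → include.
Rate on top 3: 53. small lizards: 31.4 < 53 → exclude; stop.
Optimal diet: shrews, mice, large insects — 3 of 4 types.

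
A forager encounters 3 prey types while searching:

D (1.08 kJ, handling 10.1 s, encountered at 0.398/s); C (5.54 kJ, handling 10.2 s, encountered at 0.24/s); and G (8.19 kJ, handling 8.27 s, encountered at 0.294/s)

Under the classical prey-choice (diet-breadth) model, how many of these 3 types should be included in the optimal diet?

1

Rank by E/h (kJ/s): G 0.99, C 0.543, D 0.107. Include each in turn until the next type's E/h falls below the running intake rate.
Rate on top 1: 0.7017. C: 0.543 < 0.7017 → exclude; stop.
Optimal diet: G — 1 of 3 types.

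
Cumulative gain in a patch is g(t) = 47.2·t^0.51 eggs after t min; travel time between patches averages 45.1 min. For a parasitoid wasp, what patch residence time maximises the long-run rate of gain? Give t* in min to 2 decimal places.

Maximise g(t)/(T+t): set derivative to zero → g'(t)(T+t) = g(t).
g'(t) = 0.51·47.2·t^-0.49. Setting 0.51·47.2·t^-0.49 = 47.2·t^0.51/(45.1+t) gives 0.51(45.1+t) = t, so 0.49·t = 0.51×45.1.
t* = 0.51×45.1/0.49 = 46.94 min.

46.94 min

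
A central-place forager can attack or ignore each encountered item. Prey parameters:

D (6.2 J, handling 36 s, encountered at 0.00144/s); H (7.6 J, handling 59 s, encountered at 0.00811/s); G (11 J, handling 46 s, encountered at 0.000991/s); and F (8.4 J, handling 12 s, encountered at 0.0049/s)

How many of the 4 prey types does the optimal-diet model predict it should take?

4

E/h in descending order: F 0.7, G 0.239, D 0.172, H 0.129 J/s. The optimal diet is the largest prefix of this list for which every included type satisfies E_i/h_i > R on the types above it.
Rate on top 1: 0.03887. G: 0.239 > 0.03887 → include.
Rate on top 2: 0.04714. D: 0.172 > 0.04714 → include.
Rate on top 3: 0.05275. H: 0.129 > 0.05275 → include.
Optimal diet: F, G, D, H — 4 of 4 types.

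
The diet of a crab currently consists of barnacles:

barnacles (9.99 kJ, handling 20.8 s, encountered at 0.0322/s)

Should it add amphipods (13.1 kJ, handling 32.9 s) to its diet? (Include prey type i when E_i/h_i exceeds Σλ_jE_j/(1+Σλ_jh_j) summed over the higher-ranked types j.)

On barnacles alone, R = ΣλE/(1+Σλh) = 0.3217/1.67 = 0.1926 kJ/s.
amphipods: E/h = 13.1/32.9 = 0.3982 kJ/s.
Since 0.3982 > R, including amphipods increases the long-run rate.

Yes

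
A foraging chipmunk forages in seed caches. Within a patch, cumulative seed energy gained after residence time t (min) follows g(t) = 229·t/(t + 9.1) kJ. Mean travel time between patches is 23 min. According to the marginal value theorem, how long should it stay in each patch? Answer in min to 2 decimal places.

14.47 min

Optimal t* satisfies g'(t*) = g(t*)/(T + t*).
g'(t) = 229·9.1/(t + 9.1)². Setting 229·9.1/(t+9.1)² = 229t/[(t+9.1)(23+t)] gives 9.1(23+t) = t(t+9.1), so t² = 9.1×23 = 209.3.
t* = √209.3 = 14.47 min.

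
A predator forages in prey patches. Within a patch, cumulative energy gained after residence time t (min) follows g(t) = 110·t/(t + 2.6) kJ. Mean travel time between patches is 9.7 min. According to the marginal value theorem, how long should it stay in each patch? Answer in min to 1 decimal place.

5.0 min

Maximise g(t)/(T+t): set derivative to zero → g'(t)(T+t) = g(t).
g'(t) = 110·2.6/(t + 2.6)². Setting 110·2.6/(t+2.6)² = 110t/[(t+2.6)(9.7+t)] gives 2.6(9.7+t) = t(t+2.6), so t² = 2.6×9.7 = 25.22.
t* = √25.22 = 5.022 min.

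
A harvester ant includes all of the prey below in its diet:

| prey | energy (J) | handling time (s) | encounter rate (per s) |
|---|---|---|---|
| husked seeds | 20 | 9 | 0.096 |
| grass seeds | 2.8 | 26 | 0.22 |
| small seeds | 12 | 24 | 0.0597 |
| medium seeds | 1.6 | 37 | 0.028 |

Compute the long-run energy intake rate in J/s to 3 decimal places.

R = (0.096×20 + 0.22×2.8 + 0.0597×12 + 0.028×1.6) / (1 + 0.096×9 + 0.22×26 + 0.0597×24 + 0.028×37) = 3.297/10.05 = 0.328 J/s.

0.328 J/s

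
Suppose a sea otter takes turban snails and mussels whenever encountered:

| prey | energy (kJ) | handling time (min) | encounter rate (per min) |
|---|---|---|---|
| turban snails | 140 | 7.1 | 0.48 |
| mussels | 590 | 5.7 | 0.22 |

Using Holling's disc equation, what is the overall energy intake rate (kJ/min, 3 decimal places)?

R = (0.48×140 + 0.22×590) / (1 + 0.48×7.1 + 0.22×5.7) = 197/5.662 = 34.79 kJ/min.

34.793 kJ/min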